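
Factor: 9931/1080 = 2^( - 3 )*3^ ( - 3)*5^ (-1)*9931^1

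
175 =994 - 819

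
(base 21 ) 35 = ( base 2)1000100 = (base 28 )2C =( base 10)68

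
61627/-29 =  - 2126 + 27/29 = - 2125.07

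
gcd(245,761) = 1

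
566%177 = 35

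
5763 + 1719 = 7482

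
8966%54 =2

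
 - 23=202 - 225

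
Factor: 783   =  3^3*29^1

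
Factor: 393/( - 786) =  - 2^( - 1 )= - 1/2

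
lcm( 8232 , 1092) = 107016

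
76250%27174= 21902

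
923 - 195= 728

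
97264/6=48632/3 = 16210.67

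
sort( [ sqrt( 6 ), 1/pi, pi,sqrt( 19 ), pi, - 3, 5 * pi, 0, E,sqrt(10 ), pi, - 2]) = [-3, - 2, 0 , 1/pi,sqrt (6 ), E,pi,pi, pi,sqrt( 10 ), sqrt(19 ),  5 * pi] 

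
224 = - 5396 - -5620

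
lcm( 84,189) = 756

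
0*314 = 0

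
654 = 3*218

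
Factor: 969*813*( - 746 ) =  - 587696562 = - 2^1 *3^2*17^1*19^1*271^1*373^1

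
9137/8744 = 1 + 393/8744 = 1.04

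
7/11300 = 7/11300 = 0.00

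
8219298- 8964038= -744740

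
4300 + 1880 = 6180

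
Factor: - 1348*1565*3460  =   - 7299285200 = -  2^4 * 5^2*173^1*313^1*337^1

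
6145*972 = 5972940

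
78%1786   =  78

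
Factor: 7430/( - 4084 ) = - 2^( - 1 )*5^1* 743^1*1021^(-1) = - 3715/2042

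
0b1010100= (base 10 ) 84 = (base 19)48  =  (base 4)1110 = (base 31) 2M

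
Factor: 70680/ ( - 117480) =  - 11^( - 1)*19^1 * 31^1 * 89^ ( - 1 )= - 589/979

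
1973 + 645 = 2618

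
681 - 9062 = -8381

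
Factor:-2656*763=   -2^5*7^1*83^1*109^1= -2026528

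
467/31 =15 + 2/31=15.06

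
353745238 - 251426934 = 102318304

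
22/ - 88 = - 1/4=- 0.25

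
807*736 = 593952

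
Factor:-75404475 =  - 3^2 * 5^2*335131^1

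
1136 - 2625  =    -  1489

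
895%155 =120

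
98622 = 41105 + 57517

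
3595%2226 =1369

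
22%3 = 1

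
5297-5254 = 43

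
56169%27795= 579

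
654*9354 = 6117516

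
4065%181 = 83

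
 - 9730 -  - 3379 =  - 6351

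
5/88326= 5/88326=0.00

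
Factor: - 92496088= -2^3*11562011^1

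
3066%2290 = 776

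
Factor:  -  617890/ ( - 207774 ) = 455/153=3^( -2)*5^1*7^1 * 13^1*17^( - 1 ) 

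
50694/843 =60 + 38/281 =60.14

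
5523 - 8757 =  - 3234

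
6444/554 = 11 + 175/277 = 11.63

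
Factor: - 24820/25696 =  -85/88= - 2^( - 3)  *  5^1*11^ ( - 1 )*17^1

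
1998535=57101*35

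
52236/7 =52236/7  =  7462.29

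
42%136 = 42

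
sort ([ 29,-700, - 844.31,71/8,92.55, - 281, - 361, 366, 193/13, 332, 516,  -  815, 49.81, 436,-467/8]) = [-844.31,-815,  -  700,-361, - 281,-467/8, 71/8,193/13, 29, 49.81, 92.55,332, 366,  436,516] 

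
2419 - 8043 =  - 5624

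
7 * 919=6433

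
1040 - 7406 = - 6366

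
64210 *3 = 192630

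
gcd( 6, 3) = 3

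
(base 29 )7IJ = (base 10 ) 6428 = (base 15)1d88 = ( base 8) 14434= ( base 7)24512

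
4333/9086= 619/1298 = 0.48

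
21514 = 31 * 694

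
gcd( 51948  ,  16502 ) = 74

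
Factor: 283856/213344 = 157/118= 2^( - 1 ) * 59^( - 1)*157^1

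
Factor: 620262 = 2^1*3^2*17^1 * 2027^1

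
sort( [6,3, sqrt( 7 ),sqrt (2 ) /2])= [ sqrt( 2 ) /2,sqrt(7) , 3, 6 ]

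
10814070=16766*645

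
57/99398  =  57/99398 = 0.00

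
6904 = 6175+729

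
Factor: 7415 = 5^1 * 1483^1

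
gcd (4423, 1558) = 1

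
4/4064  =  1/1016 = 0.00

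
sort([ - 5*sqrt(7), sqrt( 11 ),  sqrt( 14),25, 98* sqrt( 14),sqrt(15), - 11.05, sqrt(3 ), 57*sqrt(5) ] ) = [ - 5 * sqrt( 7), - 11.05, sqrt ( 3) , sqrt ( 11), sqrt( 14 ),sqrt( 15 ),25,57*sqrt( 5 ), 98*sqrt( 14)] 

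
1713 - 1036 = 677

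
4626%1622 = 1382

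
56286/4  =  14071 + 1/2=14071.50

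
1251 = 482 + 769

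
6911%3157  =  597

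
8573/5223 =1+3350/5223 = 1.64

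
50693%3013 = 2485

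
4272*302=1290144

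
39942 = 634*63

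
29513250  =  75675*390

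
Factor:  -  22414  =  -2^1*7^1*1601^1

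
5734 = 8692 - 2958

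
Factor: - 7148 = -2^2*1787^1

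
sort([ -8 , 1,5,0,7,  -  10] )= [ - 10,-8,0,1 , 5,7]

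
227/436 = 227/436 =0.52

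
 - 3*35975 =- 107925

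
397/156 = 397/156=2.54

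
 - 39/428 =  -39/428 = - 0.09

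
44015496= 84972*518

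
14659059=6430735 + 8228324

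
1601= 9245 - 7644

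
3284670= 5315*618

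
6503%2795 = 913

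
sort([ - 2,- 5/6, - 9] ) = [ - 9, - 2,-5/6 ]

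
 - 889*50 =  - 44450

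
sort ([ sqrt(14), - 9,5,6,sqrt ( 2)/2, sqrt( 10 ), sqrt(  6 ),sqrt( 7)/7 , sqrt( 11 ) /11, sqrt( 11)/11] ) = [ - 9,sqrt (11)/11,  sqrt(11)/11,sqrt(7)/7,sqrt( 2) /2,sqrt(6 ) , sqrt( 10),sqrt(14),  5,6]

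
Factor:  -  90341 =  - 61^1*1481^1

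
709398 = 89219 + 620179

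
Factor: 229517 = 17^1*23^1*587^1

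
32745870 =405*80854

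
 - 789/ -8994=263/2998 = 0.09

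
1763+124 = 1887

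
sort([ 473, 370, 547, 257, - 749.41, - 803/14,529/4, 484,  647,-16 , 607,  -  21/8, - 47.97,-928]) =[ - 928,  -  749.41,-803/14, - 47.97,  -  16,  -  21/8,529/4, 257, 370, 473,484, 547, 607,647]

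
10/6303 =10/6303=0.00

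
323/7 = 323/7 = 46.14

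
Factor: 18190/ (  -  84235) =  - 214/991 = -  2^1*107^1*991^( - 1) 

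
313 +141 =454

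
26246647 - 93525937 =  - 67279290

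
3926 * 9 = 35334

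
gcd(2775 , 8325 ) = 2775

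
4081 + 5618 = 9699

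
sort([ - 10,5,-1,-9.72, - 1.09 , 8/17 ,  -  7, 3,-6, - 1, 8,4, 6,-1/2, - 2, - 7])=[ - 10 ,-9.72, - 7,-7,  -  6, - 2, -1.09, - 1,  -  1,-1/2,  8/17,  3,4, 5,6, 8] 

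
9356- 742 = 8614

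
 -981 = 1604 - 2585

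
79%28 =23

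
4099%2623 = 1476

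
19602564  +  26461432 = 46063996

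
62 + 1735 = 1797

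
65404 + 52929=118333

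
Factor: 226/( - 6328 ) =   -  2^( - 2) * 7^ ( - 1)= - 1/28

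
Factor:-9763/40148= - 2^(-2)* 13^1*751^1*10037^( - 1)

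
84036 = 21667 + 62369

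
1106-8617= -7511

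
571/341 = 571/341 = 1.67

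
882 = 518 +364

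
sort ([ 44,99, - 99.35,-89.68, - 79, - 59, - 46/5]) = [-99.35,-89.68 ,-79, - 59, - 46/5,44,  99]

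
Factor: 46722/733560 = 7787/122260 = 2^( - 2)*5^(-1)*13^1*599^1*6113^( - 1)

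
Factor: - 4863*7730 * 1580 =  - 2^3*3^1 * 5^2*79^1*773^1*1621^1= -59393764200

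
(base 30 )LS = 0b1010010010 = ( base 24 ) 13A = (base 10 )658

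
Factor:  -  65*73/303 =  - 3^( - 1)*5^1*13^1  *73^1*101^( - 1 ) = - 4745/303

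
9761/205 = 47 + 126/205 = 47.61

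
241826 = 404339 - 162513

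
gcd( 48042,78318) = 18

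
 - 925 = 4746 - 5671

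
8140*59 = 480260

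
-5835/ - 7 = 5835/7 = 833.57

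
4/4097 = 4/4097 = 0.00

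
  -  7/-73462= 7/73462 = 0.00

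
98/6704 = 49/3352 = 0.01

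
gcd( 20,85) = 5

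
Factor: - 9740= - 2^2*5^1*487^1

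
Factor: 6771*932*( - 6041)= -2^2* 3^1*7^1*37^1*61^1*233^1*863^1= - 38122165452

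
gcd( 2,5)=1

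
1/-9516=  - 1 + 9515/9516 = - 0.00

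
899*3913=3517787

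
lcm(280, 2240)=2240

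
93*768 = 71424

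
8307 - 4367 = 3940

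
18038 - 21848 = - 3810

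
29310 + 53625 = 82935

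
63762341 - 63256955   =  505386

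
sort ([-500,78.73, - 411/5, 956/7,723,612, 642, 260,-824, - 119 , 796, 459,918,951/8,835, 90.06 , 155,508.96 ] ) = [ - 824, - 500, - 119 , - 411/5 , 78.73,90.06,951/8,956/7,155,260, 459,  508.96,612, 642, 723,796,835,918]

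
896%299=298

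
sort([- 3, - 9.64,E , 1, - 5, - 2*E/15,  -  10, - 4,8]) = [ - 10, - 9.64,-5,-4, - 3, - 2*E/15,1,E,8 ] 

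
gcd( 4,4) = 4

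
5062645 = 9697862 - 4635217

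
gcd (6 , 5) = 1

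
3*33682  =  101046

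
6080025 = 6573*925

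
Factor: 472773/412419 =47/41 =41^ (  -  1 )*47^1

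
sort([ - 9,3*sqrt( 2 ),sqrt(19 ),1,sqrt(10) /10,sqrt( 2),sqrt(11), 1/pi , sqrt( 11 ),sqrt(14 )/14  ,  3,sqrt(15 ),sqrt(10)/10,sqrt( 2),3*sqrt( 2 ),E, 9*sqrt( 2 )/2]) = [ - 9,sqrt(14 )/14,sqrt(10)/10, sqrt( 10 )/10,1/pi,1,sqrt(2 ),sqrt( 2 ),E, 3,sqrt( 11 ), sqrt( 11 ),sqrt(15), 3*sqrt(2 ),  3*sqrt(2 ) , sqrt(19),  9*sqrt(2 )/2]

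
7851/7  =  7851/7= 1121.57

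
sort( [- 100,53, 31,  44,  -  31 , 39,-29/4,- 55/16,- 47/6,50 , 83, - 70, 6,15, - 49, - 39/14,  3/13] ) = [-100 , - 70, - 49, - 31, - 47/6,  -  29/4, - 55/16,-39/14, 3/13, 6,  15, 31,  39, 44 , 50, 53,83 ]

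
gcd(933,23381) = 1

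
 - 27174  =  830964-858138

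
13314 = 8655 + 4659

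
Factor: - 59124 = - 2^2*3^1*13^1*379^1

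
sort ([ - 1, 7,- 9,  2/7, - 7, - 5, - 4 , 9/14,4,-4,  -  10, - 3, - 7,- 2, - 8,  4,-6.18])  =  [ - 10,  -  9,-8,- 7, - 7,  -  6.18,-5, - 4, - 4, - 3,-2, - 1, 2/7, 9/14, 4,4, 7]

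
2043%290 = 13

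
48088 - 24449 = 23639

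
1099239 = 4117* 267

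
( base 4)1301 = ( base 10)113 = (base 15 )78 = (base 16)71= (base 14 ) 81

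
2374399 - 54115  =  2320284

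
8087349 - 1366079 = 6721270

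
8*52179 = 417432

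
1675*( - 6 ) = - 10050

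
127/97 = 1 +30/97 = 1.31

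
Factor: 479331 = 3^3*41^1*433^1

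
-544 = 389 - 933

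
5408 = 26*208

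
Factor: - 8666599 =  - 1699^1* 5101^1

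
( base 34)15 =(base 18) 23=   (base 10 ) 39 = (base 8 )47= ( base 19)21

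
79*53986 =4264894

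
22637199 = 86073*263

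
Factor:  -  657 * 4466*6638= -2^2*3^2  *7^1 *11^1 * 29^1*73^1 * 3319^1 = -19476967356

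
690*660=455400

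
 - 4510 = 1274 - 5784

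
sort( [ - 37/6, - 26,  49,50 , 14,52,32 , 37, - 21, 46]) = [ - 26,  -  21, - 37/6,14,32, 37,46, 49,50,52]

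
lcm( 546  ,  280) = 10920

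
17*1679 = 28543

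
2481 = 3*827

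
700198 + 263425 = 963623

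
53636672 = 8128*6599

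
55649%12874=4153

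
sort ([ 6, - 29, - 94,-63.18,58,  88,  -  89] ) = [-94, - 89, - 63.18, - 29 , 6, 58,88 ] 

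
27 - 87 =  - 60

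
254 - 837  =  - 583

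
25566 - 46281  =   - 20715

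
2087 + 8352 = 10439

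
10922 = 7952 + 2970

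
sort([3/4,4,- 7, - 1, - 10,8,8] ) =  [  -  10, - 7, - 1,3/4,4,8,8]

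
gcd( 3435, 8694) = 3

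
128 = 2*64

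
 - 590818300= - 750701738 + 159883438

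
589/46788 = 589/46788 =0.01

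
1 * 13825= 13825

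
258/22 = 11 + 8/11 = 11.73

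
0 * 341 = 0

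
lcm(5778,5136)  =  46224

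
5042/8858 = 2521/4429 = 0.57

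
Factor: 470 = 2^1 * 5^1*47^1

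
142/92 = 71/46 =1.54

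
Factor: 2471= 7^1 *353^1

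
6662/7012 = 3331/3506 = 0.95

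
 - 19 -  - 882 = 863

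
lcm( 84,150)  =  2100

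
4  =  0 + 4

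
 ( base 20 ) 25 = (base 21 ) 23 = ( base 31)1E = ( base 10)45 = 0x2d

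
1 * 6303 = 6303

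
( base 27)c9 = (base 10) 333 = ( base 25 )d8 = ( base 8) 515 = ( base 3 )110100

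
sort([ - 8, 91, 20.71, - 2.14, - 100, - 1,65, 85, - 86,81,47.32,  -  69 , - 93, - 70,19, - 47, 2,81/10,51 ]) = [-100, - 93,  -  86, - 70, - 69,-47 , - 8, - 2.14, - 1, 2, 81/10, 19, 20.71, 47.32, 51, 65, 81, 85, 91]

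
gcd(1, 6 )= 1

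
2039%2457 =2039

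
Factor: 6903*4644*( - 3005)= - 96332883660 = - 2^2*3^5*5^1*13^1*43^1*59^1*601^1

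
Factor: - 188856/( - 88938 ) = 172/81 = 2^2*3^(-4)*43^1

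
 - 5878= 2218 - 8096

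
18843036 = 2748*6857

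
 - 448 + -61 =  - 509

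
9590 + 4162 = 13752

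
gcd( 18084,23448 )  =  12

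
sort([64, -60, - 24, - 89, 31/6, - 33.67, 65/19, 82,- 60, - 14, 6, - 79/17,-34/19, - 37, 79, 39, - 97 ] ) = [ - 97, - 89, - 60, - 60 , - 37, - 33.67 , - 24, - 14, - 79/17, - 34/19, 65/19, 31/6,6,  39, 64, 79,  82 ]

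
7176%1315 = 601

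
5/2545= 1/509 = 0.00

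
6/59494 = 3/29747 =0.00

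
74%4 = 2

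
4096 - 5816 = -1720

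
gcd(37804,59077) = 1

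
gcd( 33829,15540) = 1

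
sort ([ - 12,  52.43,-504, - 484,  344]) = [-504, - 484,-12, 52.43,  344 ] 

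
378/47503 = 378/47503= 0.01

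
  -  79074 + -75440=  - 154514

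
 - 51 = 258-309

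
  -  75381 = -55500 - 19881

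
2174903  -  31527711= - 29352808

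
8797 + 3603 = 12400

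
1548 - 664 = 884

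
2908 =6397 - 3489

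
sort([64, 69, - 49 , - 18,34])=[  -  49, - 18, 34,64,  69]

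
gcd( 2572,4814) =2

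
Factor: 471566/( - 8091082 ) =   -  235783/4045541   =  - 17^(-1)*235783^1*237973^(-1)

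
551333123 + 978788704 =1530121827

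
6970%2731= 1508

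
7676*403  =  3093428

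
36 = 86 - 50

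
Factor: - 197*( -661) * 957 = 124617669 = 3^1*11^1*29^1 *197^1*661^1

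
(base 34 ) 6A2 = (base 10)7278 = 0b1110001101110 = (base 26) ajo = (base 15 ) 2253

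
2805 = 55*51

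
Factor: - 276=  - 2^2*3^1  *23^1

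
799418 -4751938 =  - 3952520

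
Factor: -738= - 2^1 *3^2 * 41^1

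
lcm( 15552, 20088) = 482112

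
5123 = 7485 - 2362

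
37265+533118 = 570383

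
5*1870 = 9350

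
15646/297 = 52 + 202/297  =  52.68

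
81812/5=16362 + 2/5 = 16362.40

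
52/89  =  52/89 =0.58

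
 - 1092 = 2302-3394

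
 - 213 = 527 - 740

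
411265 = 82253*5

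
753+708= 1461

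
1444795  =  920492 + 524303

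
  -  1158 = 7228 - 8386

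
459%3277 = 459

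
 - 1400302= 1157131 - 2557433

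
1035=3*345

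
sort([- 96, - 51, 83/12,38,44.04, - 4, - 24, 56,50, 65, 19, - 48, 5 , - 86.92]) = [ - 96, -86.92, -51, - 48 , -24, - 4  ,  5,83/12, 19, 38, 44.04, 50 , 56 , 65 ]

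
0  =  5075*0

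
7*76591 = 536137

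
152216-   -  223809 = 376025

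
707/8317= 707/8317  =  0.09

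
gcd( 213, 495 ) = 3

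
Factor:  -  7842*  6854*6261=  - 336522914748 = -2^2*3^2*23^1 *149^1*1307^1*2087^1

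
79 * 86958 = 6869682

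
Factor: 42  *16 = 2^5*3^1*7^1=672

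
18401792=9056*2032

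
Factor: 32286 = 2^1*3^1 * 5381^1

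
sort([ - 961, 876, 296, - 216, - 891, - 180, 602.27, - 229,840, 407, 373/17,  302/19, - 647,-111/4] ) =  [ - 961, - 891,-647,- 229,- 216, - 180, - 111/4,  302/19, 373/17,296, 407,  602.27, 840, 876]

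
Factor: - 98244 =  - 2^2*3^2*2729^1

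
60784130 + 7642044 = 68426174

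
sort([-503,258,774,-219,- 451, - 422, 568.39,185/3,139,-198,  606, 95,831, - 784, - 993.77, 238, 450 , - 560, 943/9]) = [-993.77,-784,-560, - 503, - 451, - 422,-219, - 198, 185/3,95,943/9, 139, 238,258,450,568.39, 606,  774, 831]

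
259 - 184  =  75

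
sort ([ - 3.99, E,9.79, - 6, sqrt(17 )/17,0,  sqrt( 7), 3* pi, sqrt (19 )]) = [ -6, - 3.99, 0,sqrt( 17 )/17,  sqrt (7 ), E, sqrt( 19 ),3*pi,  9.79] 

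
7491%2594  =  2303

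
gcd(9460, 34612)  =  4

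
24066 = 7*3438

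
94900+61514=156414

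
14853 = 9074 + 5779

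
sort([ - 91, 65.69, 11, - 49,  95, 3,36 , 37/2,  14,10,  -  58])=[ - 91,-58, - 49,  3, 10 , 11, 14, 37/2, 36, 65.69, 95 ] 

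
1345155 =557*2415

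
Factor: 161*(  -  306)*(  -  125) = 6158250 = 2^1*3^2*5^3*7^1*17^1*23^1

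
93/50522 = 93/50522 = 0.00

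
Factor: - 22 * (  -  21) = 2^1*3^1 *7^1*11^1 = 462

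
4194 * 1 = 4194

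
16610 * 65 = 1079650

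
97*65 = 6305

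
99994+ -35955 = 64039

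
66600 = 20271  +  46329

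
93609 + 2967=96576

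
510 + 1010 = 1520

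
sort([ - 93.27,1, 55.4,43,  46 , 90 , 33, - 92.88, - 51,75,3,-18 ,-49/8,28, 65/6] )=[ - 93.27, - 92.88 , - 51,  -  18, - 49/8,1,3,65/6,28,33,43,46,  55.4, 75,90 ]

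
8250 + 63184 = 71434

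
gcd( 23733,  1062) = 9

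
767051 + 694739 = 1461790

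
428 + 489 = 917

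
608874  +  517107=1125981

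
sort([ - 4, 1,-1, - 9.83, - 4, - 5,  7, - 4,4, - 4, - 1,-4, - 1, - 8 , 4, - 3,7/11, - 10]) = [ - 10, - 9.83, -8,-5, - 4, - 4, - 4, - 4, - 4, - 3, - 1, - 1, - 1, 7/11,1, 4,  4, 7 ]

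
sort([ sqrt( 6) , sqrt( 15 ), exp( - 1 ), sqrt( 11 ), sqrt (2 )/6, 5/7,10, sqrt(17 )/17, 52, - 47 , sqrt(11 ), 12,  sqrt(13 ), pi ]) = [ - 47, sqrt( 2 ) /6, sqrt (17) /17,exp ( - 1 ), 5/7, sqrt( 6 ), pi, sqrt( 11),sqrt(11 ), sqrt(13),sqrt(15 ), 10, 12, 52]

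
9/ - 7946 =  - 9/7946= - 0.00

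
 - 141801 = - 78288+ - 63513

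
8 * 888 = 7104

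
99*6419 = 635481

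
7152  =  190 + 6962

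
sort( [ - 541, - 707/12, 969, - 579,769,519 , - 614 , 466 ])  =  [ - 614, - 579, - 541, - 707/12,466,519, 769 , 969] 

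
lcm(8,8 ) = 8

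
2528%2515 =13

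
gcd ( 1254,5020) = 2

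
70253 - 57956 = 12297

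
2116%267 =247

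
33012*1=33012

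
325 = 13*25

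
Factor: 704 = 2^6*11^1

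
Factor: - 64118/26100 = - 32059/13050 = - 2^( - 1 )*3^ ( - 2)*5^(-2)*29^ ( - 1 )*32059^1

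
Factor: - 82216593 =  - 3^3*61^1*49919^1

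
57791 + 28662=86453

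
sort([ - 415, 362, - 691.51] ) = [ - 691.51, - 415, 362 ] 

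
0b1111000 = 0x78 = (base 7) 231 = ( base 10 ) 120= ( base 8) 170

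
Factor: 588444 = 2^2 * 3^1*49037^1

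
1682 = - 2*( - 841)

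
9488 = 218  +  9270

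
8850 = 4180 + 4670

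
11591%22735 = 11591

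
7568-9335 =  - 1767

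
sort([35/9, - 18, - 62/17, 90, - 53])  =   [-53, - 18, - 62/17,35/9 , 90]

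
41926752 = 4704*8913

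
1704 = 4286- 2582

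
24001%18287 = 5714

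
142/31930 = 71/15965 =0.00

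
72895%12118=187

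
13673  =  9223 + 4450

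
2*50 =100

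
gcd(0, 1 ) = 1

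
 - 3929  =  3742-7671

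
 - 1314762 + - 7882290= - 9197052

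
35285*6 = 211710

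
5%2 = 1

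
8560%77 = 13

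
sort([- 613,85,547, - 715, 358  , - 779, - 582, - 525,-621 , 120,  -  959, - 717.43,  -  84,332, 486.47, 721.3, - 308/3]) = [ - 959 , - 779, - 717.43, - 715, - 621, - 613, - 582,-525, - 308/3 , - 84 , 85,  120,  332,358,486.47,547 , 721.3 ]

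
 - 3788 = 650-4438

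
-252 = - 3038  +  2786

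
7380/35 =210 + 6/7 = 210.86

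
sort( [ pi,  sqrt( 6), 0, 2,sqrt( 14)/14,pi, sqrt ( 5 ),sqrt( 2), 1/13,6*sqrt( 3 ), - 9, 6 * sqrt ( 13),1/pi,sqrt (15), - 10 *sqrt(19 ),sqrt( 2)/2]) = [ - 10*sqrt(19), - 9, 0,1/13, sqrt( 14 ) /14,1/pi,sqrt(2 ) /2,sqrt ( 2),2, sqrt(5), sqrt( 6 ),pi,pi, sqrt (15 ),6*sqrt( 3 ),6 *sqrt( 13 )]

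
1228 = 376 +852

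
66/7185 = 22/2395 = 0.01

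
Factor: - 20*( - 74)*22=2^4*5^1*11^1*37^1 = 32560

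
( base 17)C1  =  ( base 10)205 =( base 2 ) 11001101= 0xCD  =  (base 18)B7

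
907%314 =279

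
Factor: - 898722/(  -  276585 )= 2^1 * 3^2*5^ ( - 1 )*11^1*17^1* 89^1 * 18439^ ( - 1)  =  299574/92195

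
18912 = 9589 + 9323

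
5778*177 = 1022706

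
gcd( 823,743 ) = 1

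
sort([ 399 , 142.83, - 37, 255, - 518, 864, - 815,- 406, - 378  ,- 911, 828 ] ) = [ - 911, - 815,-518, - 406, - 378,  -  37 , 142.83,255, 399 , 828,864]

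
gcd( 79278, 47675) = 1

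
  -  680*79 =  - 53720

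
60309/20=3015+9/20 = 3015.45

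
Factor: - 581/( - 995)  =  5^(-1) * 7^1*83^1*199^( - 1) 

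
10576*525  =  5552400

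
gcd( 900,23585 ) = 5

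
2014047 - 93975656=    - 91961609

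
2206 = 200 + 2006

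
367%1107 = 367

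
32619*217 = 7078323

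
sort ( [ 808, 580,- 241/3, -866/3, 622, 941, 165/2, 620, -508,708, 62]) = [ - 508, - 866/3,-241/3,62,165/2, 580, 620 , 622, 708, 808 , 941]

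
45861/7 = 6551 + 4/7=6551.57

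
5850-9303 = -3453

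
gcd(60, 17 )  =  1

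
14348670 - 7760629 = 6588041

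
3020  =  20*151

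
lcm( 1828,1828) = 1828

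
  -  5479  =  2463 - 7942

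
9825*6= 58950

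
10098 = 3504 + 6594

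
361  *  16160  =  5833760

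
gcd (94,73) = 1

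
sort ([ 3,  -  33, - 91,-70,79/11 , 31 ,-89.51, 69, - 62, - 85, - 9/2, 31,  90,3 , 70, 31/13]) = [ -91, -89.51, - 85,  -  70,-62,  -  33 ,-9/2 , 31/13 , 3,3 , 79/11,31,31,69, 70, 90]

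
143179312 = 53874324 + 89304988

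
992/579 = 992/579 =1.71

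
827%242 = 101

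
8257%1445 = 1032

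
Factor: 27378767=13^1 * 2106059^1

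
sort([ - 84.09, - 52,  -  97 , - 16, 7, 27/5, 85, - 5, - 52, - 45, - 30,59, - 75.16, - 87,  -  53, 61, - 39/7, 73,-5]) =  [ - 97, - 87,-84.09 , - 75.16, - 53,-52,-52,-45,  -  30,  -  16, - 39/7, - 5, - 5,27/5 , 7,  59, 61,73, 85 ]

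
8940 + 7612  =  16552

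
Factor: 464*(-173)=-2^4*29^1*173^1 = - 80272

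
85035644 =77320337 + 7715307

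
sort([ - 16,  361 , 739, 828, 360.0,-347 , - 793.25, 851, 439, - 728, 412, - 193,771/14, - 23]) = [-793.25,-728 , - 347,-193,-23, -16,771/14,360.0,361, 412, 439, 739,828,851]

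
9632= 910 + 8722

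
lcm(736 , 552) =2208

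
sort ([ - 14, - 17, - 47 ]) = [ - 47, - 17,  -  14 ] 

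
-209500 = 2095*( - 100) 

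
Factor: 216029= 11^1*41^1*479^1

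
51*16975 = 865725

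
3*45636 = 136908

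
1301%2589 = 1301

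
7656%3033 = 1590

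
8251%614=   269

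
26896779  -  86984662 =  - 60087883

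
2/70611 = 2/70611 =0.00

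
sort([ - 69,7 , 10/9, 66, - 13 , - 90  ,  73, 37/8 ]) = [ - 90, - 69, - 13,  10/9, 37/8, 7,66,73]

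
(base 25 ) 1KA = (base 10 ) 1135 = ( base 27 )1f1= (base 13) 694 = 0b10001101111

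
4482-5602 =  - 1120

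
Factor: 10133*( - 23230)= -235389590=- 2^1*5^1*23^1* 101^1 * 10133^1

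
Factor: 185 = 5^1*37^1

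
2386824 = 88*27123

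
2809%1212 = 385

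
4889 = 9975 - 5086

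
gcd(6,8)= 2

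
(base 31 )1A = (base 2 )101001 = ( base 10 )41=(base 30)1B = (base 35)16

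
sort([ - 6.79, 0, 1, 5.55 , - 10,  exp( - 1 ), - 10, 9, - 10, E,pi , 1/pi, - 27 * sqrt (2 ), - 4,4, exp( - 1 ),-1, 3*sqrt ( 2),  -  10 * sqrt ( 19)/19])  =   [ - 27*sqrt( 2),  -  10, - 10, - 10, - 6.79,  -  4, - 10 * sqrt(19)/19,- 1, 0,1/pi, exp( - 1), exp( - 1),1, E,pi, 4, 3 * sqrt (2), 5.55 , 9]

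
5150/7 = 735+ 5/7 = 735.71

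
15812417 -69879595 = - 54067178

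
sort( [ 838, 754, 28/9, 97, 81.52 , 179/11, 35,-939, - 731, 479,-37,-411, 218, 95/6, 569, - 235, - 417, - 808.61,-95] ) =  [ -939, - 808.61, - 731,  -  417,-411,-235, - 95, - 37, 28/9, 95/6,179/11,35,81.52,97, 218, 479, 569,754, 838]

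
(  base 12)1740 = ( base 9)3733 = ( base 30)32O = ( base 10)2784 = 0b101011100000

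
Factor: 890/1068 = 2^( - 1 )*3^ ( - 1)*5^1 = 5/6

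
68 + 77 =145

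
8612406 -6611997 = 2000409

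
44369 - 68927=- 24558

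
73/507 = 73/507 =0.14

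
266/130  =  133/65= 2.05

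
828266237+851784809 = 1680051046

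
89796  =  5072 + 84724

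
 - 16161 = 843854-860015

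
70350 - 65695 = 4655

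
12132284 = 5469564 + 6662720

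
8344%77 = 28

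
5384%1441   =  1061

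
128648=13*9896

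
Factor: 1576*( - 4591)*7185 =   -  2^3*3^1*5^1 * 197^1 * 479^1*4591^1=- 51986463960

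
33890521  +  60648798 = 94539319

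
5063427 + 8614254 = 13677681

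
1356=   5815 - 4459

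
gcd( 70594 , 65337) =751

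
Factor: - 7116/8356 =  -1779/2089 = -3^1*593^1*2089^( - 1)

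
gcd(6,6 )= 6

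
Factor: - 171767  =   - 29^1*5923^1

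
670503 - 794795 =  - 124292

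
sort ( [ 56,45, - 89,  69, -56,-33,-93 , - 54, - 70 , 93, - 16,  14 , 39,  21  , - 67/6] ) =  [-93,-89,- 70,  -  56, - 54, - 33, - 16, - 67/6,14,21 , 39,45,56,69,  93] 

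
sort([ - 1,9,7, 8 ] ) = [ - 1,7, 8,  9]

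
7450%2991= 1468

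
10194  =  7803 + 2391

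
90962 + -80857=10105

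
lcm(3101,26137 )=182959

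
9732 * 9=87588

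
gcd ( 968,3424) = 8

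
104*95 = 9880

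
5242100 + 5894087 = 11136187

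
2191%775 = 641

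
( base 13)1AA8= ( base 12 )23b5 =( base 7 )14510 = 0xfb9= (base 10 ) 4025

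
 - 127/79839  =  -1+79712/79839 = - 0.00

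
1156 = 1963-807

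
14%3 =2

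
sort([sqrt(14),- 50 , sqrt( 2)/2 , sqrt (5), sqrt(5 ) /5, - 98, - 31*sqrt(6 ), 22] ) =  [ - 98, - 31*sqrt(6),-50, sqrt (5)/5, sqrt(2)/2, sqrt( 5), sqrt (14), 22] 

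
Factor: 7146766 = 2^1 * 11^1*17^1 * 97^1*197^1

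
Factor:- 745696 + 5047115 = 43^1*167^1*599^1 = 4301419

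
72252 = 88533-16281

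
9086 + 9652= 18738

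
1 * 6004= 6004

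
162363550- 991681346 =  - 829317796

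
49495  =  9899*5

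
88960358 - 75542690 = 13417668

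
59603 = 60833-1230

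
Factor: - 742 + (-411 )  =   - 1153^1 = -1153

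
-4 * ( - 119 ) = 476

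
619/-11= -619/11 = - 56.27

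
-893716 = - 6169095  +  5275379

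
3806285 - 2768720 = 1037565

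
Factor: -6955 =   -  5^1 * 13^1 * 107^1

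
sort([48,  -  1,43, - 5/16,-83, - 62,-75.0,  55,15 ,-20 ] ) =[ - 83 , - 75.0,- 62, - 20, - 1, - 5/16, 15  ,  43, 48,55 ]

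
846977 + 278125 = 1125102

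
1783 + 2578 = 4361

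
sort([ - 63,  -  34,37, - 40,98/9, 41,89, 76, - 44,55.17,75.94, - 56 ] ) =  [  -  63, - 56,  -  44 ,-40, - 34, 98/9, 37,41,55.17, 75.94,76, 89]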